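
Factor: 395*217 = 5^1* 7^1 * 31^1*79^1= 85715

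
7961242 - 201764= 7759478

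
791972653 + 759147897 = 1551120550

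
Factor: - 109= - 109^1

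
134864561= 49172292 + 85692269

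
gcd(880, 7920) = 880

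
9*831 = 7479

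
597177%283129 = 30919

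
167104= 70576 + 96528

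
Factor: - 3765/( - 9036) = 2^(-2) *3^( - 1)*5^1 = 5/12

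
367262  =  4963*74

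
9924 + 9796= 19720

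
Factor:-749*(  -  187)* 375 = 3^1 * 5^3 * 7^1 * 11^1*17^1 * 107^1=52523625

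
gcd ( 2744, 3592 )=8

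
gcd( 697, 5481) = 1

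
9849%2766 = 1551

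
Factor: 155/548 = 2^(  -  2)*5^1*  31^1*137^ ( - 1 ) 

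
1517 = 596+921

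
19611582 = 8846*2217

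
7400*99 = 732600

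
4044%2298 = 1746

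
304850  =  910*335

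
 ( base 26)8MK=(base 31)67h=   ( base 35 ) 4vf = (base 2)1011101110000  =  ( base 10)6000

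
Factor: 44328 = 2^3*3^1*1847^1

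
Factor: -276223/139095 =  -983/495=- 3^(- 2)*5^( - 1) *11^(-1)*983^1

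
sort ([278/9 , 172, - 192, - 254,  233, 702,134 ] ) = [ - 254,-192, 278/9,134, 172, 233, 702 ]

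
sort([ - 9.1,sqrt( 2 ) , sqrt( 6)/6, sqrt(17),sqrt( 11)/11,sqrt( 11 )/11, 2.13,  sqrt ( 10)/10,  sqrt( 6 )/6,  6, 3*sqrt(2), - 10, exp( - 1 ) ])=[-10, - 9.1, sqrt( 11)/11,sqrt( 11)/11, sqrt(  10 )/10,  exp( - 1 ),sqrt (6 ) /6 , sqrt( 6 ) /6,sqrt( 2),2.13,sqrt( 17),  3*sqrt( 2), 6 ]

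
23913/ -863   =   - 28+251/863 = - 27.71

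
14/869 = 14/869=0.02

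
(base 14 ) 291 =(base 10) 519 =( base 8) 1007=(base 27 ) J6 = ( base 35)ET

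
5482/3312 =2741/1656  =  1.66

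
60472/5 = 60472/5 = 12094.40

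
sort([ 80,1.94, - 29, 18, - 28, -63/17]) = [ - 29, - 28 , - 63/17,1.94,18, 80]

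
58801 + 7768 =66569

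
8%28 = 8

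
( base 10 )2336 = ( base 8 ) 4440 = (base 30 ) 2hq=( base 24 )418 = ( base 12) 1428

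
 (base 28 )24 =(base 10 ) 60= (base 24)2C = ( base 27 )26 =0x3C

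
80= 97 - 17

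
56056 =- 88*(- 637 )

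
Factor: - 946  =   - 2^1 * 11^1*43^1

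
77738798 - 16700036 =61038762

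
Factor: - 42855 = -3^1*5^1* 2857^1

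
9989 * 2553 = 25501917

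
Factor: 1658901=3^1*41^1*13487^1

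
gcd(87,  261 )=87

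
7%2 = 1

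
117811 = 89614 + 28197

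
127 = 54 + 73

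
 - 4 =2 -6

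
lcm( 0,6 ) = 0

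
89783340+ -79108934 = 10674406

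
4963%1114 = 507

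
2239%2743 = 2239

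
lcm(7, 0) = 0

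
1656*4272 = 7074432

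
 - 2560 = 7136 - 9696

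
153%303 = 153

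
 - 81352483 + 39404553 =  - 41947930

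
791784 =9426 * 84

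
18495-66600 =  - 48105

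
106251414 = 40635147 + 65616267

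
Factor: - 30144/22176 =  - 314/231 = -  2^1 * 3^(-1) * 7^( - 1 )*11^( - 1)*157^1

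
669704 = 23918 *28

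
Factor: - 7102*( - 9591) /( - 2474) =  - 34057641/1237 = - 3^1*23^1*53^1 *67^1*139^1*1237^ ( - 1)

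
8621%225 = 71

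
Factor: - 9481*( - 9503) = 13^1*17^1*19^1*43^1*499^1= 90097943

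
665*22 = 14630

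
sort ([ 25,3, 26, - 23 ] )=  [-23, 3, 25 , 26]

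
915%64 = 19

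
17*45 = 765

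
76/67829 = 76/67829 = 0.00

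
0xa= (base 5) 20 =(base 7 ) 13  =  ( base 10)10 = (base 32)a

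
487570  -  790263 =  - 302693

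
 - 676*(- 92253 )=62363028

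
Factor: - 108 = - 2^2*3^3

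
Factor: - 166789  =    -  7^1 * 23827^1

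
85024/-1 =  - 85024+0/1=- 85024.00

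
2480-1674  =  806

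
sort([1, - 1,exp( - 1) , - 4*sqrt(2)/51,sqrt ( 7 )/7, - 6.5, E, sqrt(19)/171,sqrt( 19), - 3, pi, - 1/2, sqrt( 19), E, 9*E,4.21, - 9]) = [ - 9,- 6.5, - 3,  -  1,  -  1/2, - 4*sqrt( 2) /51, sqrt( 19 )/171, exp ( - 1), sqrt( 7 )/7 , 1, E, E, pi, 4.21, sqrt (19), sqrt( 19 ) , 9 * E]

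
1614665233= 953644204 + 661021029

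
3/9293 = 3/9293 = 0.00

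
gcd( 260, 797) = 1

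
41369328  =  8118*5096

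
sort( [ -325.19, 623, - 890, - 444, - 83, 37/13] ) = [ - 890, - 444, - 325.19, - 83,37/13, 623]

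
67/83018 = 67/83018=0.00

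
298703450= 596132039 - 297428589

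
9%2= 1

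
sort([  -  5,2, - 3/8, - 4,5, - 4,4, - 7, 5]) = [ - 7,-5, - 4  , - 4, - 3/8,2,4,5,5]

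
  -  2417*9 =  - 21753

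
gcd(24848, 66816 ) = 16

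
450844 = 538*838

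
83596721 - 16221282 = 67375439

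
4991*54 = 269514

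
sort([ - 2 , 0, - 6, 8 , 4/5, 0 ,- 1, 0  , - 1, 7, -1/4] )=[ - 6, - 2, - 1, - 1, - 1/4, 0,0,0,  4/5,  7 , 8 ]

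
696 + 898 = 1594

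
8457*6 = 50742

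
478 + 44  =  522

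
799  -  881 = -82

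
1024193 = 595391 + 428802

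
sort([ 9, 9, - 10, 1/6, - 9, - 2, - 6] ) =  [ - 10, - 9, - 6,  -  2, 1/6, 9, 9]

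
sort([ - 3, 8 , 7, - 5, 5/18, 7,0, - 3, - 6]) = [ - 6, - 5  , - 3,-3,  0, 5/18, 7, 7,8 ] 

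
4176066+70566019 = 74742085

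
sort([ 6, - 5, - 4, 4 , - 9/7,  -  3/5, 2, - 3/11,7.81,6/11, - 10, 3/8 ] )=[ - 10,-5, - 4, -9/7, - 3/5,- 3/11, 3/8,6/11,2, 4, 6, 7.81]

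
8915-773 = 8142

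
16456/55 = 299 + 1/5 = 299.20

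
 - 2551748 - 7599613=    - 10151361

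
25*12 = 300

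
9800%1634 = 1630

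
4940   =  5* 988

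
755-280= 475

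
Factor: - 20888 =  - 2^3*7^1*373^1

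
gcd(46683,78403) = 13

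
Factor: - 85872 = -2^4*3^1*1789^1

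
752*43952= 33051904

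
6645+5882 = 12527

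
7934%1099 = 241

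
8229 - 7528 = 701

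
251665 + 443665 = 695330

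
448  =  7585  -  7137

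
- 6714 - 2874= - 9588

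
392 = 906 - 514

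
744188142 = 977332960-233144818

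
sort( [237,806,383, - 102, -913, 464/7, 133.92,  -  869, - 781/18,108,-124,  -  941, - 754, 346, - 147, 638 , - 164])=[-941, - 913, - 869,-754,- 164, - 147,-124,-102, - 781/18,464/7,108,133.92,  237,  346, 383, 638,806]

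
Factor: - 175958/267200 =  - 2^( - 5)*5^( - 2) *97^1* 167^( - 1)*907^1 = - 87979/133600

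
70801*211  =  14939011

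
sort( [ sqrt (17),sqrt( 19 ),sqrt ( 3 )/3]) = [ sqrt(3)/3,sqrt(17),sqrt(19) ] 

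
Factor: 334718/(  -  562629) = - 2^1*3^(  -  1 )*199^1*223^(-1)= - 398/669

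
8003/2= 4001 + 1/2 = 4001.50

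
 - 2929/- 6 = 488 + 1/6= 488.17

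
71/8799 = 71/8799 = 0.01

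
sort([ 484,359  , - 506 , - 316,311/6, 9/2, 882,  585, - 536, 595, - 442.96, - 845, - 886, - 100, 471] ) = [ - 886, - 845, - 536, - 506, - 442.96, - 316, - 100,9/2, 311/6, 359 , 471, 484, 585,595, 882 ] 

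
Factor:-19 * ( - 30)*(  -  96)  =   - 54720 =-2^6*3^2*5^1 * 19^1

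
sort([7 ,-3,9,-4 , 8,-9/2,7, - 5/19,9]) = [-9/2, - 4,-3,-5/19,7,7, 8,9, 9 ]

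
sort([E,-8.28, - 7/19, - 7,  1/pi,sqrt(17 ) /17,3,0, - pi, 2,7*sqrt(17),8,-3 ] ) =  [ - 8.28,-7, - pi ,-3, - 7/19, 0,sqrt ( 17)/17,  1/pi,2,E , 3,8,7*sqrt(17) ] 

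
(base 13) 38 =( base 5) 142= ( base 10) 47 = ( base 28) 1j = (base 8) 57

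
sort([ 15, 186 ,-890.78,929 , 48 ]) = [-890.78,  15,48 , 186,929] 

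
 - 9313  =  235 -9548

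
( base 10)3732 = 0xe94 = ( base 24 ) 6BC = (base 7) 13611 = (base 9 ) 5106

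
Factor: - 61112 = -2^3*7639^1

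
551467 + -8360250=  - 7808783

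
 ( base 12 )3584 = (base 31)67l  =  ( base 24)aa4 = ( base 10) 6004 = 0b1011101110100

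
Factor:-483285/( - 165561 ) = 505/173 = 5^1*101^1*173^( - 1)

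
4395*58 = 254910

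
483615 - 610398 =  - 126783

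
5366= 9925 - 4559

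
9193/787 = 11 +536/787 = 11.68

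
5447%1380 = 1307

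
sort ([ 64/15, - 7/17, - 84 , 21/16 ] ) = [ - 84, - 7/17,21/16,64/15] 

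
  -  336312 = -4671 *72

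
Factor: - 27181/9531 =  - 3^( - 3)*7^1* 11^1= - 77/27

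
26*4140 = 107640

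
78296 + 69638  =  147934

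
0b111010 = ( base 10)58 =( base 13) 46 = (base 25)28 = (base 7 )112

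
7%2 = 1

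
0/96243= 0 = 0.00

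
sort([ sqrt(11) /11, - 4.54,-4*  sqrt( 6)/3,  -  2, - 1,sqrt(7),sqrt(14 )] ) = [ - 4.54,-4*sqrt( 6 ) /3,-2, - 1, sqrt(11 ) /11, sqrt( 7 ),sqrt( 14)]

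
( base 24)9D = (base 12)171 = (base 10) 229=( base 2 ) 11100101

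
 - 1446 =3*( - 482 ) 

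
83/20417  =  83/20417= 0.00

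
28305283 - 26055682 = 2249601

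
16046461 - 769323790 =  - 753277329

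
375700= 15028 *25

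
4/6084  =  1/1521= 0.00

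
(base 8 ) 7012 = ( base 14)144a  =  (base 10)3594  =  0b111000001010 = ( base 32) 3ga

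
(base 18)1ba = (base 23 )103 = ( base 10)532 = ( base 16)214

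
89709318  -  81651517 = 8057801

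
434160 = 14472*30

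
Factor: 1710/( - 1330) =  - 3^2*7^( - 1 ) = - 9/7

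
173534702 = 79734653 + 93800049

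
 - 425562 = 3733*( - 114)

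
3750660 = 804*4665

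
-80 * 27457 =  - 2196560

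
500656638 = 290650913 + 210005725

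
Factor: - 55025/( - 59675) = 7^(  -  1 ) * 11^( - 1 )*71^1 =71/77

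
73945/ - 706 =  - 73945/706 = - 104.74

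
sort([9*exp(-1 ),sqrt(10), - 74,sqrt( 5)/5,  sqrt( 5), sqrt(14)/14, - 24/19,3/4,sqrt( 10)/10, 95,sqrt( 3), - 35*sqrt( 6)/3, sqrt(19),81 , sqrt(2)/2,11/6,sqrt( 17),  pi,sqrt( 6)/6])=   [ - 74, - 35*sqrt( 6 )/3, - 24/19, sqrt( 14 ) /14,sqrt( 10) /10,sqrt( 6 ) /6, sqrt( 5)/5, sqrt( 2 )/2, 3/4 , sqrt( 3 ),  11/6,sqrt(5),pi,sqrt( 10),9*exp(-1 ),sqrt(17),sqrt(19 ) , 81,95] 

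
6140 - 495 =5645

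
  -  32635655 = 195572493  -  228208148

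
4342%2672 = 1670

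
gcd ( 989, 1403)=23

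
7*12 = 84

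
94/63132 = 47/31566 = 0.00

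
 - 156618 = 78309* (-2) 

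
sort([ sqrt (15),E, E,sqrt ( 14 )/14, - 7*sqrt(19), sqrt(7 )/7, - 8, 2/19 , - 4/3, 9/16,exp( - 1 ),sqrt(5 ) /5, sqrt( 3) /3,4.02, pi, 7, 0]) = [ - 7*sqrt ( 19), - 8,-4/3, 0,2/19,sqrt( 14) /14 , exp( - 1), sqrt(7)/7  ,  sqrt(5) /5,9/16, sqrt( 3)/3, E, E,pi, sqrt( 15),4.02, 7] 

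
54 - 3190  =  -3136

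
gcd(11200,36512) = 224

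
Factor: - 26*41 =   -  2^1*13^1*41^1 = - 1066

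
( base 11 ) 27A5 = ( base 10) 3624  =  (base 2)111000101000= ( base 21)84C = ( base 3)11222020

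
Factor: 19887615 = 3^2 * 5^1*11^1 * 40177^1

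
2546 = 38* 67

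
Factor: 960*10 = 2^7*3^1 * 5^2=   9600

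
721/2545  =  721/2545=   0.28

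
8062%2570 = 352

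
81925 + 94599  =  176524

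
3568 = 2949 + 619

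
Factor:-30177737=-17^1*61^1*29101^1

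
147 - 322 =  -  175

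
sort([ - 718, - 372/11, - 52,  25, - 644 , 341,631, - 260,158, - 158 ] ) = [ - 718,-644,-260, - 158, - 52,-372/11,  25,158,341,631 ]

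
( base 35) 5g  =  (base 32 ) 5V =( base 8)277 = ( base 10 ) 191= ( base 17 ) B4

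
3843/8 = 480+ 3/8  =  480.38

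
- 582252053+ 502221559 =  - 80030494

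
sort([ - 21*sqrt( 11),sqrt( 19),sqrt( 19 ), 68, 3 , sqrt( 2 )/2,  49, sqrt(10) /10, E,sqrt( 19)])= [  -  21*sqrt(11), sqrt(10 )/10, sqrt( 2)/2, E,3, sqrt (19), sqrt( 19), sqrt ( 19 ), 49, 68]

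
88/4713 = 88/4713=0.02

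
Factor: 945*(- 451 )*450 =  - 2^1*3^5*5^3 * 7^1*11^1 *41^1 = - 191787750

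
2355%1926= 429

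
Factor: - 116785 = -5^1 *23357^1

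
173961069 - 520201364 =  - 346240295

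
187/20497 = 187/20497= 0.01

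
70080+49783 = 119863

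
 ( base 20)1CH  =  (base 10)657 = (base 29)mj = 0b1010010001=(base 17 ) 24B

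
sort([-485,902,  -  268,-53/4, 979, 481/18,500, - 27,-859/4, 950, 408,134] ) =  [ - 485, - 268, - 859/4, - 27,  -  53/4,481/18,134,408,500, 902,950,979]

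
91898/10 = 9189  +  4/5 = 9189.80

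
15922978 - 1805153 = 14117825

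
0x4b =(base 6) 203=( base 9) 83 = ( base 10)75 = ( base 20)3f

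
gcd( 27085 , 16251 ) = 5417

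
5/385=1/77 = 0.01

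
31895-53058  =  - 21163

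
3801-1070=2731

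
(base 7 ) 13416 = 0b111000110111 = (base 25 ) 5ke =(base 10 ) 3639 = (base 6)24503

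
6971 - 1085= 5886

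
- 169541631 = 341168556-510710187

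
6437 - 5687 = 750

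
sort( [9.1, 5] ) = [ 5, 9.1]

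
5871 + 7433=13304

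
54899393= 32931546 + 21967847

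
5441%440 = 161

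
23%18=5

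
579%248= 83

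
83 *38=3154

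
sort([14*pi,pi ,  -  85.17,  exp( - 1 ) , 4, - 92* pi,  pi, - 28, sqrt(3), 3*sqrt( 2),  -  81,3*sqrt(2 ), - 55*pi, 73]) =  [ - 92*pi, - 55 * pi, - 85.17,-81, - 28, exp (-1) , sqrt(3), pi,pi, 4,3 *sqrt(2 ), 3*sqrt(2),14*pi,73]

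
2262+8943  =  11205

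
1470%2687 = 1470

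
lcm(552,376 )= 25944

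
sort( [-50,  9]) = [ - 50,9] 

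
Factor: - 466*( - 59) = 27494 = 2^1*59^1*233^1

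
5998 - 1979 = 4019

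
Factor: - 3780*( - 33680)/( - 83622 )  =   - 3031200/1991 = - 2^5*3^2*5^2*11^(-1 )* 181^( - 1)*421^1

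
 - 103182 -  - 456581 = 353399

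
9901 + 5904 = 15805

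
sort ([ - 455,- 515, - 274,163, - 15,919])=[ - 515,-455, -274,-15,163,  919]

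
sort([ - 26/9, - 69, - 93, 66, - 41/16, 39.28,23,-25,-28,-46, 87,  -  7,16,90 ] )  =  [- 93, - 69, - 46, - 28,  -  25, - 7, - 26/9 , - 41/16,16,23, 39.28,66, 87,90 ]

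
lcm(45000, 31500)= 315000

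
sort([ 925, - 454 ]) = [-454,925] 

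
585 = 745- 160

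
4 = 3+1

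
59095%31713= 27382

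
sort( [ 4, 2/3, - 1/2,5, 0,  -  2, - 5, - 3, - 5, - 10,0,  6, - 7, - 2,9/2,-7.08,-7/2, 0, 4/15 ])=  [-10,- 7.08,  -  7, - 5,-5, - 7/2,-3,- 2, - 2, - 1/2, 0, 0, 0, 4/15, 2/3,4,9/2, 5, 6 ]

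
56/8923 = 56/8923=0.01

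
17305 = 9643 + 7662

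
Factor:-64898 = -2^1*37^1*877^1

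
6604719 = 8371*789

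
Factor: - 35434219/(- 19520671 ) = 61^( - 1)*320011^( - 1)*35434219^1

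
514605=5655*91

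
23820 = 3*7940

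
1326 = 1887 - 561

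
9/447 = 3/149= 0.02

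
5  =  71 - 66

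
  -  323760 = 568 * ( - 570) 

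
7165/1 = 7165=7165.00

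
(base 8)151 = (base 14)77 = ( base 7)210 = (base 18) 5F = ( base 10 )105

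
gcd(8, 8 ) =8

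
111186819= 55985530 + 55201289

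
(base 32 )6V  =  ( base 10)223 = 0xdf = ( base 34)6j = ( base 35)6d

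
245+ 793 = 1038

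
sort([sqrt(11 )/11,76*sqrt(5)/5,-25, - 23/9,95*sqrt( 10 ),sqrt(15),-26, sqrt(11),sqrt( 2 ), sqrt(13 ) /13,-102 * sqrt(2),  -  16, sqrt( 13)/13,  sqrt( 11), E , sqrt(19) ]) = [-102*sqrt( 2),- 26, - 25,-16, - 23/9,sqrt (13)/13,sqrt( 13 )/13, sqrt(11 ) /11, sqrt(2), E, sqrt (11), sqrt( 11), sqrt(15), sqrt(19 ),76*sqrt( 5)/5, 95*sqrt( 10)]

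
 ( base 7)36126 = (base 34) 82e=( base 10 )9330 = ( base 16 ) 2472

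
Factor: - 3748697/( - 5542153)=17^ ( - 2)*43^1*127^( - 1)*151^(- 1)*87179^1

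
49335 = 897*55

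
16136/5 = 16136/5 = 3227.20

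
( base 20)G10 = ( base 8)14424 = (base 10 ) 6420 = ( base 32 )68k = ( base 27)8ll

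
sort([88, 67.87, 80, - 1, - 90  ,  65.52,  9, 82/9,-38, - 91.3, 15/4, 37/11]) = [ - 91.3, - 90,  -  38,-1,37/11,  15/4,9,  82/9 , 65.52,  67.87,  80, 88]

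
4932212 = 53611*92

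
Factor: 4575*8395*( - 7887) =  - 302916994875 = - 3^2*5^3 * 11^1*23^1*61^1*73^1 * 239^1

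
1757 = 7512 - 5755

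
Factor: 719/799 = 17^( - 1)*47^ (-1)*719^1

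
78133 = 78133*1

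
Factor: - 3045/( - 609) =5= 5^1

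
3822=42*91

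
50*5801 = 290050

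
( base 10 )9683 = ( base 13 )453b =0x25D3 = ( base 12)572b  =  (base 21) 10k2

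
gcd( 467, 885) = 1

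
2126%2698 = 2126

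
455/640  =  91/128 = 0.71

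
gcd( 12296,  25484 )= 4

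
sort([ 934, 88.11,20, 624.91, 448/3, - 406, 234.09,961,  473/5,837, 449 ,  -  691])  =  [ - 691, - 406,20, 88.11, 473/5,  448/3 , 234.09, 449, 624.91,  837, 934,961 ] 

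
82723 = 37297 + 45426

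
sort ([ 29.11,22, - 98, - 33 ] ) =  [ - 98, - 33,22, 29.11]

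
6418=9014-2596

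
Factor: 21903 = 3^1*7^2*149^1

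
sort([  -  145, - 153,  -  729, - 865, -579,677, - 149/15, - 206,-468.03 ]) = [-865, - 729 , - 579, -468.03, - 206,-153,- 145, - 149/15, 677]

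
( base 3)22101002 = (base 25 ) 9J4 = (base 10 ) 6104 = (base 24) ae8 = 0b1011111011000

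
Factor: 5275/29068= 2^( - 2 )*5^2*13^( - 2 )*43^( - 1)*211^1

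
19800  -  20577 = - 777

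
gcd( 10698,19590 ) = 6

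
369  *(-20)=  - 7380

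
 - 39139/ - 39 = 39139/39 = 1003.56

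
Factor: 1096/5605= 2^3*5^( - 1 )*19^( - 1)* 59^( - 1 )*137^1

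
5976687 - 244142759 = - 238166072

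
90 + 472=562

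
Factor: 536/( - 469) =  - 8/7 = - 2^3 * 7^(-1)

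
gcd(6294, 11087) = 1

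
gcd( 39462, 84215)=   1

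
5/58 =5/58  =  0.09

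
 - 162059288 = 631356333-793415621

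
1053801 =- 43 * (  -  24507 ) 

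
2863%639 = 307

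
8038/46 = 174+17/23 = 174.74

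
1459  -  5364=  - 3905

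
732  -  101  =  631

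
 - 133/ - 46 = 2 + 41/46 = 2.89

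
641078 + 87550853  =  88191931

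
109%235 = 109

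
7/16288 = 7/16288 = 0.00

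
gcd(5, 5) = 5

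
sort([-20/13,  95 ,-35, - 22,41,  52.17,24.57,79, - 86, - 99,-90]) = [ - 99,-90, - 86,  -  35, - 22,-20/13,  24.57,41,52.17,79,95] 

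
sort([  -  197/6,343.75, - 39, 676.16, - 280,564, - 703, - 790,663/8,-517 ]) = [- 790, - 703,  -  517,-280, - 39, - 197/6, 663/8,343.75,564,676.16 ] 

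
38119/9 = 38119/9 = 4235.44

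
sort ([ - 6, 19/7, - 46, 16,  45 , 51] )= [ - 46 , - 6, 19/7,16,45,  51 ]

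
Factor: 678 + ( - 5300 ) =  - 4622 = - 2^1 *2311^1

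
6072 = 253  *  24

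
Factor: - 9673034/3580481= - 2^1*7^1*17^1*43^(- 1 )*97^1*419^1*83267^( - 1 )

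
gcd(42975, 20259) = 9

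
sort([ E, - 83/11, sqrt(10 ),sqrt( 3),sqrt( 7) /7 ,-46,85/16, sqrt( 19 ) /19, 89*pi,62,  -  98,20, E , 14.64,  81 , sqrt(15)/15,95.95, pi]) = [ - 98 , - 46, -83/11, sqrt(19) /19,sqrt( 15 )/15, sqrt(7 )/7,sqrt( 3 ),E,E, pi,sqrt( 10 ), 85/16, 14.64 , 20, 62,81,95.95,89 * pi]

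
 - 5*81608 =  - 408040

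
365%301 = 64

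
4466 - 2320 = 2146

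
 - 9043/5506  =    -  9043/5506 = - 1.64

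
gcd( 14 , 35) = 7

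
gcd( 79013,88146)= 1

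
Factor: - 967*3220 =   -  2^2*5^1*7^1*23^1*967^1=- 3113740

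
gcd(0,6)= 6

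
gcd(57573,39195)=9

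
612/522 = 1 + 5/29  =  1.17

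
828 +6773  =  7601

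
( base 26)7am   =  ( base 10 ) 5014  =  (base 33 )4JV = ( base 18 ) F8A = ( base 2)1001110010110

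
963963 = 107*9009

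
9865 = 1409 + 8456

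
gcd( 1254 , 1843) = 19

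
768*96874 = 74399232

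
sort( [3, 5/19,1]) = [ 5/19, 1, 3]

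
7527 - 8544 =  - 1017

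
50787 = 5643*9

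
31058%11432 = 8194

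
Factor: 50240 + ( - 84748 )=  -  2^2*8627^1= - 34508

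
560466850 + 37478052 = 597944902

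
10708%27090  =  10708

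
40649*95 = 3861655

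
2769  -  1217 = 1552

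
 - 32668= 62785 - 95453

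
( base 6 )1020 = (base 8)344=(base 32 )74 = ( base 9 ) 273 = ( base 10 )228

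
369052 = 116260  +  252792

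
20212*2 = 40424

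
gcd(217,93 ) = 31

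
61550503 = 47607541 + 13942962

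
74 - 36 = 38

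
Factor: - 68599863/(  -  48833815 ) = 3^2*5^ ( - 1 )  *173^1*44059^1*9766763^( - 1) 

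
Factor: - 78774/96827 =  - 2^1*3^1*19^1*691^1 *96827^( - 1)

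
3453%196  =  121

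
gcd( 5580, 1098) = 18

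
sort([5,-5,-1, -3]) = [- 5, - 3, - 1, 5]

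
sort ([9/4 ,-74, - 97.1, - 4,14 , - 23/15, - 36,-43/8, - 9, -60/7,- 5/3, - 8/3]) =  [ - 97.1 ,-74, - 36, - 9,- 60/7,- 43/8, - 4,-8/3, - 5/3, - 23/15,9/4,14]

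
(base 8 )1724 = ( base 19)2db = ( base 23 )1JE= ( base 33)TN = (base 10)980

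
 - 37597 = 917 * ( - 41)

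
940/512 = 1+107/128 = 1.84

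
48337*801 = 38717937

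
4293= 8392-4099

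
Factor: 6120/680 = 3^2 =9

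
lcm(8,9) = 72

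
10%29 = 10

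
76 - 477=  - 401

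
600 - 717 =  - 117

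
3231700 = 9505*340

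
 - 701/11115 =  - 701/11115 = - 0.06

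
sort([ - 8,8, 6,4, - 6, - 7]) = [  -  8, - 7, -6, 4,6,  8] 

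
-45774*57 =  - 2609118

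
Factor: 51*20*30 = 30600 = 2^3*  3^2 * 5^2*17^1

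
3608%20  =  8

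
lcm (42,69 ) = 966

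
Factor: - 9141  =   - 3^1 * 11^1 *277^1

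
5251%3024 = 2227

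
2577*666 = 1716282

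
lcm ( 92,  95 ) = 8740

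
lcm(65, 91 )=455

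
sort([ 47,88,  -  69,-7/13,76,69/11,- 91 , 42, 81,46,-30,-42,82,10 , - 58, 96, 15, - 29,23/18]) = [ - 91,- 69, - 58, - 42,-30,-29,  -  7/13,23/18,69/11, 10,15,42, 46,47,76,81,82,88,96] 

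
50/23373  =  50/23373 = 0.00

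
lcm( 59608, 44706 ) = 178824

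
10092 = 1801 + 8291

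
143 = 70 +73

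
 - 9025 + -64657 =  - 73682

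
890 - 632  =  258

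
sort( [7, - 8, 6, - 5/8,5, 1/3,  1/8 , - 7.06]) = [ - 8, - 7.06, - 5/8, 1/8,1/3,5 , 6,7] 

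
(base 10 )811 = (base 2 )1100101011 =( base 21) 1hd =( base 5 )11221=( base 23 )1c6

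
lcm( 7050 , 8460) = 42300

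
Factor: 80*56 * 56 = 2^10*5^1*7^2 = 250880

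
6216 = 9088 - 2872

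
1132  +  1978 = 3110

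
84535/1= 84535 = 84535.00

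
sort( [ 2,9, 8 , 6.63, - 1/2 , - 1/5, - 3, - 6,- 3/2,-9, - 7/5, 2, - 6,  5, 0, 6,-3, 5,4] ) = [ - 9, - 6, - 6 , - 3, - 3,- 3/2,-7/5, - 1/2, - 1/5 , 0, 2, 2 , 4, 5, 5,6, 6.63,8 , 9 ]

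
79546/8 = 9943 + 1/4 = 9943.25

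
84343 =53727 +30616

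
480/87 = 5+ 15/29 = 5.52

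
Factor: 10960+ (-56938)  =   - 45978 = - 2^1*3^1*79^1*97^1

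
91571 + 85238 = 176809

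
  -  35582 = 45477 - 81059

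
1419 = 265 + 1154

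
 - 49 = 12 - 61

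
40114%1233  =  658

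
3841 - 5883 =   -  2042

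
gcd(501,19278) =3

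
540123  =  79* 6837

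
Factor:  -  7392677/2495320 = - 2^( - 3 )*5^(-1)*47^1 * 62383^(-1) * 157291^1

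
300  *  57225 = 17167500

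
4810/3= 1603+1/3 = 1603.33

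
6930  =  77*90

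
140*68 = 9520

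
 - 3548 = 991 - 4539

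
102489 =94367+8122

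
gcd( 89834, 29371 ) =1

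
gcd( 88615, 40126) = 1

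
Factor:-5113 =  - 5113^1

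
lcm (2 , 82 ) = 82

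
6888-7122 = -234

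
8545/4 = 8545/4 =2136.25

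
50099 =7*7157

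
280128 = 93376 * 3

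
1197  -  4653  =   - 3456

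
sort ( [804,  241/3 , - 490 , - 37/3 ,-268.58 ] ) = [ - 490, - 268.58, - 37/3,241/3,804]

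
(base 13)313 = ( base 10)523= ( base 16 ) 20b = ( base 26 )k3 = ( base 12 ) 377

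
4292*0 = 0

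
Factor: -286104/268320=-2^ ( - 2)*5^ (-1 )*7^1*43^(-1)*131^1 = -  917/860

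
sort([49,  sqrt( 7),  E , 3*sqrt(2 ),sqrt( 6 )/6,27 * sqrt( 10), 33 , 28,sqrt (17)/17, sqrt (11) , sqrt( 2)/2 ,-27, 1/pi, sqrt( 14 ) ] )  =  [ - 27,sqrt( 17 ) /17,1/pi, sqrt( 6)/6, sqrt (2 )/2, sqrt( 7 ),  E,sqrt( 11),sqrt( 14),  3*sqrt( 2),28, 33,49,27*sqrt( 10) ]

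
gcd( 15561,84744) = 9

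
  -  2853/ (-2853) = 1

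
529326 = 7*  75618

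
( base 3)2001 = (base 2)110111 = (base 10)55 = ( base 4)313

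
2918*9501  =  27723918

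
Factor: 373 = 373^1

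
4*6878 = 27512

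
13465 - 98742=- 85277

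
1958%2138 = 1958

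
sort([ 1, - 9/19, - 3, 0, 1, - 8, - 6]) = [ - 8, - 6, - 3,-9/19, 0,1, 1]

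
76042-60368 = 15674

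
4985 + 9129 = 14114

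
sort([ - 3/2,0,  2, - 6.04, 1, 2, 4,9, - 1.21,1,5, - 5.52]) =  [ - 6.04, - 5.52, - 3/2, - 1.21 , 0,1, 1, 2,2, 4,5,9] 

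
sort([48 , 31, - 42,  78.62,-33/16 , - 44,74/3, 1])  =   [ - 44 ,  -  42, - 33/16,  1 , 74/3, 31, 48, 78.62] 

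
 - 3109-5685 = -8794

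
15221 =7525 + 7696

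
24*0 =0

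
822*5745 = 4722390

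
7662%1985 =1707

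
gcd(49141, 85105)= 1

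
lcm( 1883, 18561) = 129927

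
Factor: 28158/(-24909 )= - 26/23 = - 2^1*13^1*23^( - 1 )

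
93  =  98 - 5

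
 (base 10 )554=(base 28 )JM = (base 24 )n2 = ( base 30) IE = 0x22a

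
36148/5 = 36148/5 = 7229.60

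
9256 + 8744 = 18000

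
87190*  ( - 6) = -523140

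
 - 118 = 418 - 536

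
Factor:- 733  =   - 733^1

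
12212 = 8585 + 3627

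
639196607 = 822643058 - 183446451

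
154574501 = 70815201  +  83759300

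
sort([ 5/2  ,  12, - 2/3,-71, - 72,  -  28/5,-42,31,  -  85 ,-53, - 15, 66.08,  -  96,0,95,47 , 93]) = [ -96, - 85,-72, - 71,  -  53,-42, - 15, - 28/5,  -  2/3, 0,5/2, 12 , 31,47, 66.08, 93,95 ]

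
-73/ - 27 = 73/27 = 2.70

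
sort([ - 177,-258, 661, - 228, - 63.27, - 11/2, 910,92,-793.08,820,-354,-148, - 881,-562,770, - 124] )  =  [-881, - 793.08,-562,-354, - 258, -228, - 177,-148,  -  124, - 63.27,-11/2, 92,661,770, 820,910]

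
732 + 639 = 1371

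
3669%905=49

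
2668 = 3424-756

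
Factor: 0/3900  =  0^1 =0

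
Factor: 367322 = 2^1*183661^1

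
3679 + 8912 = 12591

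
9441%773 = 165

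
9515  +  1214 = 10729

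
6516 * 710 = 4626360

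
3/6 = 1/2 = 0.50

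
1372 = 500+872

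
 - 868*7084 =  - 6148912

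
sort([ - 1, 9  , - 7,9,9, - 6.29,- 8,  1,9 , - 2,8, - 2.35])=[  -  8, - 7, - 6.29, - 2.35, - 2, - 1, 1 , 8 , 9,9, 9, 9] 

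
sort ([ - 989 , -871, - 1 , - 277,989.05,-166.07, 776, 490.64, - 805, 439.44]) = [ - 989,-871, - 805, - 277,-166.07, - 1, 439.44, 490.64,776, 989.05]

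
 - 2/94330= - 1/47165 = - 0.00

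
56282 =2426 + 53856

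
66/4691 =66/4691=   0.01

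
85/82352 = 85/82352 = 0.00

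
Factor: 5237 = 5237^1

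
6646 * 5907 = 39257922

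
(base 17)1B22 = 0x1fc0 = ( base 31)8e6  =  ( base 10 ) 8128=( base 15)261d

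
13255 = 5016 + 8239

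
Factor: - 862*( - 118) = 2^2 * 59^1*431^1 =101716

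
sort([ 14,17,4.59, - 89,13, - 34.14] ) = [ - 89 , - 34.14, 4.59, 13,14 , 17]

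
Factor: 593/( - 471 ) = -3^( - 1 ) * 157^ ( - 1) * 593^1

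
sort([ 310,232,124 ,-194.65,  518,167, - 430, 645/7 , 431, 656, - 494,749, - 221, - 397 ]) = [ - 494, - 430 ,  -  397,-221, - 194.65,645/7, 124,167, 232,310,431 , 518,656,749]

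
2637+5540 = 8177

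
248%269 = 248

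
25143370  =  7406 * 3395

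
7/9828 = 1/1404 =0.00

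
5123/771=6 + 497/771 = 6.64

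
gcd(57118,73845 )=1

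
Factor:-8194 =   -  2^1*17^1*241^1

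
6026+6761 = 12787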